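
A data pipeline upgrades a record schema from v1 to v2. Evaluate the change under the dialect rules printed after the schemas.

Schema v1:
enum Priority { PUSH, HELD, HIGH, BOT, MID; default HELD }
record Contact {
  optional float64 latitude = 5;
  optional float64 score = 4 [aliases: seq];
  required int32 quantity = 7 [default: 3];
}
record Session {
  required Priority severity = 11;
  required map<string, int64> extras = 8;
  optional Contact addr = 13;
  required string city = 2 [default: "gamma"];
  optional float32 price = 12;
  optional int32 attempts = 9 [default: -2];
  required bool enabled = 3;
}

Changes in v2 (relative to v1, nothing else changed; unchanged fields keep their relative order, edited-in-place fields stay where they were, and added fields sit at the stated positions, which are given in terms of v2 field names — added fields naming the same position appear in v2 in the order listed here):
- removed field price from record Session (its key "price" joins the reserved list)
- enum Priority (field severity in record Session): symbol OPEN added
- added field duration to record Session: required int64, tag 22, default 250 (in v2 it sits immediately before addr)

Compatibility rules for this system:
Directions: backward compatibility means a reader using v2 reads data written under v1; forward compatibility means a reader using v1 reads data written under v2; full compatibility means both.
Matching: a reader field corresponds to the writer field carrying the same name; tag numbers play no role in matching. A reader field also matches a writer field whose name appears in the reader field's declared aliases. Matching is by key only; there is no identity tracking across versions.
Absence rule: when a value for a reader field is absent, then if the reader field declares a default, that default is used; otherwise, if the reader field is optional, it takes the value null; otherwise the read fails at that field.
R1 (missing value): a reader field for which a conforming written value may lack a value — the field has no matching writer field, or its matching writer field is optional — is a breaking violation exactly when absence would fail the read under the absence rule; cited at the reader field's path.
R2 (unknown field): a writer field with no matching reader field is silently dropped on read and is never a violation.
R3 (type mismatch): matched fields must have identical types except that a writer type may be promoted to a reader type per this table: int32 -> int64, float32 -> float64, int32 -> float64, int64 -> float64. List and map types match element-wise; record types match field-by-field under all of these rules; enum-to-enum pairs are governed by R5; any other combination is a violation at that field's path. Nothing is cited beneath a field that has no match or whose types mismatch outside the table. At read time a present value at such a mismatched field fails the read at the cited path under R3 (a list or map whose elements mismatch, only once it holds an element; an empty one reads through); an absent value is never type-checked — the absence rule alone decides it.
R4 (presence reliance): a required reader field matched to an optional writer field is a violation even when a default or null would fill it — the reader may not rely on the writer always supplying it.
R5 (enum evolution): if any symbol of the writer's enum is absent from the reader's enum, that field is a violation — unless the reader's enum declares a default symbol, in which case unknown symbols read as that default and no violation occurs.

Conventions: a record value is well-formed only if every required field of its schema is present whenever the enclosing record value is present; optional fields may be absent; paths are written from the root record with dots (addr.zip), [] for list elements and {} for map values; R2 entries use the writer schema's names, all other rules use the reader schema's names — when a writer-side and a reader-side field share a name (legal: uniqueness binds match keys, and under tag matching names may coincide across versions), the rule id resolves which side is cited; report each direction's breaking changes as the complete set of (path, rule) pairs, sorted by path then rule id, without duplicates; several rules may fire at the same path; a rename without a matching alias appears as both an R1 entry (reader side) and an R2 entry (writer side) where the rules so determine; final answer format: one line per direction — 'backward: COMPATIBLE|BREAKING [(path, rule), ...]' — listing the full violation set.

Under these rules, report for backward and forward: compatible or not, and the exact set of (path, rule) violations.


backward: COMPATIBLE []; forward: COMPATIBLE []

each type pair in Session: writer, then reader
checking backward for Session: reader v2 against writer v1:
  writer required, Priority -> Priority: reader severity maps from writer severity
  writer required, map<string, int64> -> map<string, int64>: reader extras maps from writer extras
  duration: no writer-side match
  writer optional, Contact -> Contact: reader addr maps from writer addr
  writer required, string -> string: reader city maps from writer city
  writer optional, int32 -> int32: reader attempts maps from writer attempts
  writer required, bool -> bool: reader enabled maps from writer enabled
  writer price: unknown to reader
  writer optional, float64 -> float64: reader addr.latitude maps from writer addr.latitude
  writer optional, float64 -> float64: reader addr.score maps from writer addr.score
  writer required, int32 -> int32: reader addr.quantity maps from writer addr.quantity
  nothing fires on Session: backward is COMPATIBLE
checking forward for Session: reader v1 against writer v2:
  writer required, Priority -> Priority: reader severity maps from writer severity
  writer required, map<string, int64> -> map<string, int64>: reader extras maps from writer extras
  writer optional, Contact -> Contact: reader addr maps from writer addr
  writer required, string -> string: reader city maps from writer city
  price: no writer-side match
  writer optional, int32 -> int32: reader attempts maps from writer attempts
  writer required, bool -> bool: reader enabled maps from writer enabled
  writer duration: unknown to reader
  writer optional, float64 -> float64: reader addr.latitude maps from writer addr.latitude
  writer optional, float64 -> float64: reader addr.score maps from writer addr.score
  writer required, int32 -> int32: reader addr.quantity maps from writer addr.quantity
  nothing fires on Session: forward is COMPATIBLE


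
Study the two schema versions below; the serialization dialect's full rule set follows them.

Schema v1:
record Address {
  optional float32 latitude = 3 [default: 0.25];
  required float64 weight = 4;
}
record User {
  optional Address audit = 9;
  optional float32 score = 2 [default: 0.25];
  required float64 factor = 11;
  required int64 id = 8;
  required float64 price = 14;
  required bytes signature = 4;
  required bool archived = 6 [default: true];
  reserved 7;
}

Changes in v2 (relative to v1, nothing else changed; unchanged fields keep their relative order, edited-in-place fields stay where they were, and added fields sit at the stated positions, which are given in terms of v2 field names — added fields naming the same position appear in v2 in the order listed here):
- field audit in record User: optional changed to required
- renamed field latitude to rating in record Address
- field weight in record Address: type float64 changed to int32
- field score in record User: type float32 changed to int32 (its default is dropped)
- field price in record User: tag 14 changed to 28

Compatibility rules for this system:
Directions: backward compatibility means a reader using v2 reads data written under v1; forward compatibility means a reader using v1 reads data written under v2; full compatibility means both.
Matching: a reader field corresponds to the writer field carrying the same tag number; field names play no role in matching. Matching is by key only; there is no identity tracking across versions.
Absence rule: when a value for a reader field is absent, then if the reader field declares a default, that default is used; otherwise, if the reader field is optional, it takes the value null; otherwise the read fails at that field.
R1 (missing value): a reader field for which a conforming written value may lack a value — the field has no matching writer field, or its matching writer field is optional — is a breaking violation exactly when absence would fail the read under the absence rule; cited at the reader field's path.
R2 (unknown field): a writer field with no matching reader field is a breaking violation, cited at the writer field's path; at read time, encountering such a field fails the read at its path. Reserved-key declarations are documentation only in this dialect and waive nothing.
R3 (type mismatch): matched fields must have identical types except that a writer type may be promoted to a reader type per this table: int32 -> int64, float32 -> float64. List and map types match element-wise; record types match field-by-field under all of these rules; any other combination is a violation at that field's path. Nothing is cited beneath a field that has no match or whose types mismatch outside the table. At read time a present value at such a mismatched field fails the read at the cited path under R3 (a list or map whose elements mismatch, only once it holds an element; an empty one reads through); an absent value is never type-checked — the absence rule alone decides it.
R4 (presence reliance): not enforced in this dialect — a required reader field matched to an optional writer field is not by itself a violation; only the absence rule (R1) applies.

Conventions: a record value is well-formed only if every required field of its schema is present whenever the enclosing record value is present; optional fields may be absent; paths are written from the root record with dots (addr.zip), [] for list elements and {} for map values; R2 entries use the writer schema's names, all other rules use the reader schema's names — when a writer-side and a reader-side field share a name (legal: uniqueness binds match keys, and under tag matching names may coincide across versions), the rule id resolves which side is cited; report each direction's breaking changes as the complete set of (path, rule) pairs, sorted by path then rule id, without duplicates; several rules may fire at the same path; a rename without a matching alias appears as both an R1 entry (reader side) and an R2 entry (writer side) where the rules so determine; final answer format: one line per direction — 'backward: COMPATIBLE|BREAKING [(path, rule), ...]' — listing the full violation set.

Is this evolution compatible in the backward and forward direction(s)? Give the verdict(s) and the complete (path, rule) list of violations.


the writer's type comes first in each User pair
backward pass over User, reader schema v2, writer schema v1:
  Address -> Address, writer optional: audit aligns to audit
  float32 -> int32, writer optional: score aligns to score
  float64 -> float64, writer required: factor aligns to factor
  int64 -> int64, writer required: id aligns to id
  price has no writer counterpart
  bytes -> bytes, writer required: signature aligns to signature
  bool -> bool, writer required: archived aligns to archived
  price (writer side), unknown to reader
  float32 -> float32, writer optional: audit.rating aligns to audit.latitude
  float64 -> int32, writer required: audit.weight aligns to audit.weight
  breaking: (audit, R1)
  breaking: (audit.weight, R3)
  breaking: (price, R1)
  breaking: (price, R2)
  breaking: (score, R3)
  backward on User therefore BREAKING (5)
forward pass over User, reader schema v1, writer schema v2:
  Address -> Address, writer required: audit aligns to audit
  int32 -> float32, writer optional: score aligns to score
  float64 -> float64, writer required: factor aligns to factor
  int64 -> int64, writer required: id aligns to id
  price has no writer counterpart
  bytes -> bytes, writer required: signature aligns to signature
  bool -> bool, writer required: archived aligns to archived
  price (writer side), unknown to reader
  float32 -> float32, writer optional: audit.latitude aligns to audit.rating
  int32 -> float64, writer required: audit.weight aligns to audit.weight
  breaking: (audit.weight, R3)
  breaking: (price, R1)
  breaking: (price, R2)
  breaking: (score, R3)
  forward on User therefore BREAKING (4)

backward: BREAKING [(audit, R1), (audit.weight, R3), (price, R1), (price, R2), (score, R3)]; forward: BREAKING [(audit.weight, R3), (price, R1), (price, R2), (score, R3)]


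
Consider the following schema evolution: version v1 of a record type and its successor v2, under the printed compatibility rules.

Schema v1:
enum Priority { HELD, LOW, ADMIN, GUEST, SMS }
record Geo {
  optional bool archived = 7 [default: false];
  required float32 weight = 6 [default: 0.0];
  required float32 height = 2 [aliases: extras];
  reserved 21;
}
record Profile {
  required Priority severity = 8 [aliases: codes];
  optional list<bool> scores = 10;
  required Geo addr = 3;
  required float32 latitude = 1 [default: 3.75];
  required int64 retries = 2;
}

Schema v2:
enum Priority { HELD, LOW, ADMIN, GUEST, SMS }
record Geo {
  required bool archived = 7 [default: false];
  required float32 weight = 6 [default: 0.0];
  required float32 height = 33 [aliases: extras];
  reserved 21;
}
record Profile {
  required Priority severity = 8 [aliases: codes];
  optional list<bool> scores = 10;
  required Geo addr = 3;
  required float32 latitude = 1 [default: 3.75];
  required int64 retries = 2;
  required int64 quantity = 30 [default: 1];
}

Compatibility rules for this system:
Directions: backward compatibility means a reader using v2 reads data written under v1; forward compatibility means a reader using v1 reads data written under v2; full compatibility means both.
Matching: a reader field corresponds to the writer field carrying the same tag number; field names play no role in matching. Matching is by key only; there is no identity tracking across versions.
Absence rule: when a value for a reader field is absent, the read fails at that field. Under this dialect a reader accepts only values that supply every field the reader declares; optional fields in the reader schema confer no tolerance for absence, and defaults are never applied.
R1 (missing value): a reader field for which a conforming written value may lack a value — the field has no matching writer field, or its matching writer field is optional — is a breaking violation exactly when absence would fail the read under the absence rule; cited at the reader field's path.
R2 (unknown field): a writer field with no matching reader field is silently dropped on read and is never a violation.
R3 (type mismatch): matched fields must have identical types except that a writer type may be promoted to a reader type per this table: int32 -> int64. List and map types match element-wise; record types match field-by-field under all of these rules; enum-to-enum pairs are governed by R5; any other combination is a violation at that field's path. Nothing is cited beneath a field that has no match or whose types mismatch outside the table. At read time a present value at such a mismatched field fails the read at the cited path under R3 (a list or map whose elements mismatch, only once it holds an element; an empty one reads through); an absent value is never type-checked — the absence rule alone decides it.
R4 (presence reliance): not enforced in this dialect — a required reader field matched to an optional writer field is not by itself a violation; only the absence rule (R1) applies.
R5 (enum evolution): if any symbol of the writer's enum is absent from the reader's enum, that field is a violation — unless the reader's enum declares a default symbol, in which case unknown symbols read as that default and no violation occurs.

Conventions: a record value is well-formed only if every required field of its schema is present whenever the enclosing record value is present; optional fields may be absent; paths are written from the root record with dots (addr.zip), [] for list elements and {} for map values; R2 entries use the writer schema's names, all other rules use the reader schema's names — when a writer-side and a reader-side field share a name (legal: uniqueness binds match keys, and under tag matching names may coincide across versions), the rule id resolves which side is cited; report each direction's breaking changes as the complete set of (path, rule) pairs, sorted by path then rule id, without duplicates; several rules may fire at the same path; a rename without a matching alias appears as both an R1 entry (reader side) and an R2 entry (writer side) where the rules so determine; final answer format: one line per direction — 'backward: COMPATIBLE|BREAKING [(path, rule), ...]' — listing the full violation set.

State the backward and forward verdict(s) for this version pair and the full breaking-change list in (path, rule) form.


each type pair in Profile: writer, then reader
backward pass over Profile, reader schema v2, writer schema v1:
  Priority -> Priority, writer required: severity aligns to severity
  list<bool> -> list<bool>, writer optional: scores aligns to scores
  Geo -> Geo, writer required: addr aligns to addr
  float32 -> float32, writer required: latitude aligns to latitude
  int64 -> int64, writer required: retries aligns to retries
  no writer field matches reader quantity
  bool -> bool, writer optional: addr.archived aligns to addr.archived
  float32 -> float32, writer required: addr.weight aligns to addr.weight
  no writer field matches reader addr.height
  addr.height (writer side), unknown to reader
  violation R1 at addr.archived
  violation R1 at addr.height
  violation R1 at quantity
  violation R1 at scores
  backward on Profile therefore BREAKING (4)
forward pass over Profile, reader schema v1, writer schema v2:
  Priority -> Priority, writer required: severity aligns to severity
  list<bool> -> list<bool>, writer optional: scores aligns to scores
  Geo -> Geo, writer required: addr aligns to addr
  float32 -> float32, writer required: latitude aligns to latitude
  int64 -> int64, writer required: retries aligns to retries
  quantity (writer side), unknown to reader
  bool -> bool, writer required: addr.archived aligns to addr.archived
  float32 -> float32, writer required: addr.weight aligns to addr.weight
  no writer field matches reader addr.height
  addr.height (writer side), unknown to reader
  violation R1 at addr.height
  violation R1 at scores
  forward on Profile therefore BREAKING (2)

backward: BREAKING [(addr.archived, R1), (addr.height, R1), (quantity, R1), (scores, R1)]; forward: BREAKING [(addr.height, R1), (scores, R1)]


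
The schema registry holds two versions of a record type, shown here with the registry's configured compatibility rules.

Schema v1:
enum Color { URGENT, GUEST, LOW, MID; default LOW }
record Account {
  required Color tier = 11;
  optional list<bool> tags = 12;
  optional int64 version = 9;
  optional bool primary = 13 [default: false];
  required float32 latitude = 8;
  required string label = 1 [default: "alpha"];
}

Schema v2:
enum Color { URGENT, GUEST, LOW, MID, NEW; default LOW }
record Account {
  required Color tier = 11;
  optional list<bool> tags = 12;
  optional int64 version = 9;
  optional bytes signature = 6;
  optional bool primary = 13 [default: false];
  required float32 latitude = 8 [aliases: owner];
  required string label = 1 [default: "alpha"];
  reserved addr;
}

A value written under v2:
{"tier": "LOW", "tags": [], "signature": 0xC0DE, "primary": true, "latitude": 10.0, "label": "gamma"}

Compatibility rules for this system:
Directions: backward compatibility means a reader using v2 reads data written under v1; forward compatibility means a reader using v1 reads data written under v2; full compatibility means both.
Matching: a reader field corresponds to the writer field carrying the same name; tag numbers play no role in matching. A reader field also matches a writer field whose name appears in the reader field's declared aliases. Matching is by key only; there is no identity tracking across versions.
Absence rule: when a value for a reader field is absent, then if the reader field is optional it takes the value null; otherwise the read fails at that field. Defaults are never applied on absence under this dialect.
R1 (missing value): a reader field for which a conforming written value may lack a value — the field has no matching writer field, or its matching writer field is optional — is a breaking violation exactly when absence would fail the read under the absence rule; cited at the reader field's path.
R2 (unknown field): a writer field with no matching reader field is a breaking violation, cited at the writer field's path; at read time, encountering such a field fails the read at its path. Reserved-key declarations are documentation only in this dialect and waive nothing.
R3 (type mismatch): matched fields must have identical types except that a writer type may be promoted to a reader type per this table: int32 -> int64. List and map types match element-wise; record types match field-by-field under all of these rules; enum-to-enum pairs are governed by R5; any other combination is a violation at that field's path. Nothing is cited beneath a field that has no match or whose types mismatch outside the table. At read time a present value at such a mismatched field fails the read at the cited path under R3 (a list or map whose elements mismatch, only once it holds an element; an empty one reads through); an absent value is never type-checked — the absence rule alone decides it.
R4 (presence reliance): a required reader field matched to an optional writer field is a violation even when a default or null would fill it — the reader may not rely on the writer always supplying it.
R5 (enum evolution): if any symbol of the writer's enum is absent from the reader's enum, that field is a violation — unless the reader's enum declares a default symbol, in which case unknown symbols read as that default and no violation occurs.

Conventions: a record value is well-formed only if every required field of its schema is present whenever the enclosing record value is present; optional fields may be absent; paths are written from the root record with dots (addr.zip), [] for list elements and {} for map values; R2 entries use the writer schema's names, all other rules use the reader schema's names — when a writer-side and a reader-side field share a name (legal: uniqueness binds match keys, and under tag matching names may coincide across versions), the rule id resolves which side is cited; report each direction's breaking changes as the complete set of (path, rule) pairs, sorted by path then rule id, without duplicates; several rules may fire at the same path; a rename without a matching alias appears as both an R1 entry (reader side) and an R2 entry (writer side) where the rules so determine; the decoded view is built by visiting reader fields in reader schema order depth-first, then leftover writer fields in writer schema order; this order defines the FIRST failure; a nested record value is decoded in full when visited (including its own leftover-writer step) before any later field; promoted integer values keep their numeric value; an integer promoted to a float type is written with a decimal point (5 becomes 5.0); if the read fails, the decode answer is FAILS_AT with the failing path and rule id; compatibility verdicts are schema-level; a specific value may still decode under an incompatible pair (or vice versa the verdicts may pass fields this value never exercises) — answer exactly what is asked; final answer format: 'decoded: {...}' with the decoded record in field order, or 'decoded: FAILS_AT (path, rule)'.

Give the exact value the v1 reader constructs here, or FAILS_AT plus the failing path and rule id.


the writer's type comes first in each Account pair
decoding the Account value with the v1 reader:
  tier := "LOW"
  tags := []
  version := null (absent, optional -> null)
  primary := true
  latitude := 10.0
  label := "gamma"
  read fails at signature under R2 (unknown field)
  => FAILS_AT (signature, R2)
checking off the Account differences that do not matter here:
  enum Color (field tier in record Account): symbol NEW added -> triggers nothing under the printed rules; the Account answer is the same either way

decoded: FAILS_AT (signature, R2)


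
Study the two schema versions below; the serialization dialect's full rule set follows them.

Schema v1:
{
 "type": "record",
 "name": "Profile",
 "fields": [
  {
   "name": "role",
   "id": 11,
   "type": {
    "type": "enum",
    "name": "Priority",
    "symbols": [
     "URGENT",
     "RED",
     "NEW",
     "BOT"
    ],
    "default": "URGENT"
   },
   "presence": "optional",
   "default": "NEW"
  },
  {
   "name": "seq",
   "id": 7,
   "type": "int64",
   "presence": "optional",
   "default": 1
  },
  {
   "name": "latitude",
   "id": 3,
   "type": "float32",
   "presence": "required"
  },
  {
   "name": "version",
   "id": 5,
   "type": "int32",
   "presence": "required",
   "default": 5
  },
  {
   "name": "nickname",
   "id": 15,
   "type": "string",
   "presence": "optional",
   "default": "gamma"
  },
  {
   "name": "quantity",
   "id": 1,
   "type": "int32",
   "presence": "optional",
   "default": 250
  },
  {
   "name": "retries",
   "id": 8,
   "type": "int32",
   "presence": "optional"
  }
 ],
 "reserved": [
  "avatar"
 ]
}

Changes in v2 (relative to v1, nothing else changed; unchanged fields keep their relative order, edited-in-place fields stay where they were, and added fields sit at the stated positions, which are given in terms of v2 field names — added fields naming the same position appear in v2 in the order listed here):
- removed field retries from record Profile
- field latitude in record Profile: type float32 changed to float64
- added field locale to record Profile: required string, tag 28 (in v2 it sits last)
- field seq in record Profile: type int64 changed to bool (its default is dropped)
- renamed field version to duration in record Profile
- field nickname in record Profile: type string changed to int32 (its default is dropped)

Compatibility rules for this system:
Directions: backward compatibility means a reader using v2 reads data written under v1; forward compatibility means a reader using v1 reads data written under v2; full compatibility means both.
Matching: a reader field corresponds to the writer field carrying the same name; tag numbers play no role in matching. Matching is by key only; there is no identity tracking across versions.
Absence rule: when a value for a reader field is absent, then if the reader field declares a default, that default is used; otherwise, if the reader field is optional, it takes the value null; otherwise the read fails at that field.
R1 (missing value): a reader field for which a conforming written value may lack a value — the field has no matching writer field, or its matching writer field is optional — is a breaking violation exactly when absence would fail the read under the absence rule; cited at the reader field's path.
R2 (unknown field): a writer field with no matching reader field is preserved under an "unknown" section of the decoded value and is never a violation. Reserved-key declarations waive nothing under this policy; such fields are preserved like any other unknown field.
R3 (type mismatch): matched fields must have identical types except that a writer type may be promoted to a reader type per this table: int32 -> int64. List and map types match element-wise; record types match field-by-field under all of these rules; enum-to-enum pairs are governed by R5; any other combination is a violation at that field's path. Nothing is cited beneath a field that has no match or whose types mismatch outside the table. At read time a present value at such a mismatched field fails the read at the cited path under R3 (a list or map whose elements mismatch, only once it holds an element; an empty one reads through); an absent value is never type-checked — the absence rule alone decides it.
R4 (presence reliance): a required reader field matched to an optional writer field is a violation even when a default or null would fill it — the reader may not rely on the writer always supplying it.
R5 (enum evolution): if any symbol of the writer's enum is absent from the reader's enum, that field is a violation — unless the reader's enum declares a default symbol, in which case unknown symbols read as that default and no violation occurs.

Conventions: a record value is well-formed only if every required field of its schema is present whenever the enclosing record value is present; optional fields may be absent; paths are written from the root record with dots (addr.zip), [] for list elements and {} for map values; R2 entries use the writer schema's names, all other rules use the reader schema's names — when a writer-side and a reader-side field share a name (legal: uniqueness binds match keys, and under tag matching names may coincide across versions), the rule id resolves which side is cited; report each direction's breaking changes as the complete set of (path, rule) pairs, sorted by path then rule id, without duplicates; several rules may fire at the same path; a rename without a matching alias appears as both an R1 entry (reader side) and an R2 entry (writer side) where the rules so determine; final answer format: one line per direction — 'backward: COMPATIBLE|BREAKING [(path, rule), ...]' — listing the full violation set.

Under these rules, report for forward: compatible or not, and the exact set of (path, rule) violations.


in Profile below, arrows point writer -> reader
checking forward for Profile: reader v1 against writer v2:
  writer optional, Priority -> Priority: reader role maps from writer role
  writer optional, bool -> int64: reader seq maps from writer seq
  writer required, float64 -> float32: reader latitude maps from writer latitude
  version: no writer match
  writer optional, int32 -> string: reader nickname maps from writer nickname
  writer optional, int32 -> int32: reader quantity maps from writer quantity
  retries: no writer match
  writer duration: unknown to reader
  writer locale: unknown to reader
  violation R3 at latitude
  violation R3 at nickname
  violation R3 at seq
  => forward: BREAKING (3)
the other Profile changes do not affect what is asked:
  removed field retries from record Profile -> no rule fires on it in Profile's dialect; the asked verdict holds
  added field locale to record Profile: required string, tag 28 (in v2 it sits last) -> affects backward compatibility only, which is not asked
  renamed field version to duration in record Profile -> no rule fires on it in Profile's dialect; the asked verdict holds

forward: BREAKING [(latitude, R3), (nickname, R3), (seq, R3)]


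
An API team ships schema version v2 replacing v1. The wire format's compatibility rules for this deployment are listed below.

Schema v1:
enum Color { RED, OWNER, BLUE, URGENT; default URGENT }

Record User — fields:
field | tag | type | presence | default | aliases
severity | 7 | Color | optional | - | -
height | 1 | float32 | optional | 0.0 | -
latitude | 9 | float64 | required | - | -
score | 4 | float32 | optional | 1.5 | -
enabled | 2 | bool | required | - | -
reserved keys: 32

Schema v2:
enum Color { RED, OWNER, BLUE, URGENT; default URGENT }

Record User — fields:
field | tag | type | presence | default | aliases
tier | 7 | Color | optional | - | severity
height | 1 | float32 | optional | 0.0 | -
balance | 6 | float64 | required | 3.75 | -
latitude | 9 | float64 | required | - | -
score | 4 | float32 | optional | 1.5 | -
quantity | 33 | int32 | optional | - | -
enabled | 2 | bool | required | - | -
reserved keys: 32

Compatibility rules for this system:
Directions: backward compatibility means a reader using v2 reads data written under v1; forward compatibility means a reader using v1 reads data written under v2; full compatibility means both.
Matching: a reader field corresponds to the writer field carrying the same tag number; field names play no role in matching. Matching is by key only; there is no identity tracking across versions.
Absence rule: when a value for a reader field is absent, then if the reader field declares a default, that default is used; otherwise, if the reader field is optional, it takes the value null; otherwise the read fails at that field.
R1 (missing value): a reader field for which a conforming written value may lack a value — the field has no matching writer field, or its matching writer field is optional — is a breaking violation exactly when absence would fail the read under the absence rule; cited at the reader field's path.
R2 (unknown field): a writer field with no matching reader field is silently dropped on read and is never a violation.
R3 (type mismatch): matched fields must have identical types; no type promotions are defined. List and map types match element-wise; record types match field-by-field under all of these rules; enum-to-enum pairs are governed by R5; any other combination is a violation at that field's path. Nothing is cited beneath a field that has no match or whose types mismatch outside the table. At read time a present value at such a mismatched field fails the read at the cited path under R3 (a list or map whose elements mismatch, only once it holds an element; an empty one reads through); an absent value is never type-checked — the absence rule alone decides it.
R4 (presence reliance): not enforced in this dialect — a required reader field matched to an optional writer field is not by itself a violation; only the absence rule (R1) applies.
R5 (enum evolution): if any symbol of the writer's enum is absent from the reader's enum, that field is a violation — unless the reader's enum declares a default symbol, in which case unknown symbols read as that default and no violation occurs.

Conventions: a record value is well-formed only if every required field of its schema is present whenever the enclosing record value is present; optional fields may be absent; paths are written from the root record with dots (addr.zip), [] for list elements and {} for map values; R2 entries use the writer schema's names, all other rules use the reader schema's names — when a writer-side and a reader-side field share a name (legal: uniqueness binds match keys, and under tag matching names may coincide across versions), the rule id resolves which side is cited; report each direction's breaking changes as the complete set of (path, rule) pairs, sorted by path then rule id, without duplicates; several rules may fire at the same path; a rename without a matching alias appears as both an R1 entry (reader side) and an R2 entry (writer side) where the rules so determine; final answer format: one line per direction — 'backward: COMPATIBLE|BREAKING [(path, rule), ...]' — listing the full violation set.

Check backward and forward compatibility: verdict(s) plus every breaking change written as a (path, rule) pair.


the writer's type comes first in each User pair
backward analysis of User with v2 as reader and v1 as writer:
  tier: Color -> Color, writer optional; from severity
  height: float32 -> float32, writer optional; from height
  no writer field matches reader balance
  latitude: float64 -> float64, writer required; from latitude
  score: float32 -> float32, writer optional; from score
  no writer field matches reader quantity
  enabled: bool -> bool, writer required; from enabled
  => no violations; backward on User: COMPATIBLE
forward analysis of User with v1 as reader and v2 as writer:
  severity: Color -> Color, writer optional; from tier
  height: float32 -> float32, writer optional; from height
  latitude: float64 -> float64, writer required; from latitude
  score: float32 -> float32, writer optional; from score
  enabled: bool -> bool, writer required; from enabled
  writer field balance has no reader counterpart
  writer field quantity has no reader counterpart
  => no violations; forward on User: COMPATIBLE

backward: COMPATIBLE []; forward: COMPATIBLE []


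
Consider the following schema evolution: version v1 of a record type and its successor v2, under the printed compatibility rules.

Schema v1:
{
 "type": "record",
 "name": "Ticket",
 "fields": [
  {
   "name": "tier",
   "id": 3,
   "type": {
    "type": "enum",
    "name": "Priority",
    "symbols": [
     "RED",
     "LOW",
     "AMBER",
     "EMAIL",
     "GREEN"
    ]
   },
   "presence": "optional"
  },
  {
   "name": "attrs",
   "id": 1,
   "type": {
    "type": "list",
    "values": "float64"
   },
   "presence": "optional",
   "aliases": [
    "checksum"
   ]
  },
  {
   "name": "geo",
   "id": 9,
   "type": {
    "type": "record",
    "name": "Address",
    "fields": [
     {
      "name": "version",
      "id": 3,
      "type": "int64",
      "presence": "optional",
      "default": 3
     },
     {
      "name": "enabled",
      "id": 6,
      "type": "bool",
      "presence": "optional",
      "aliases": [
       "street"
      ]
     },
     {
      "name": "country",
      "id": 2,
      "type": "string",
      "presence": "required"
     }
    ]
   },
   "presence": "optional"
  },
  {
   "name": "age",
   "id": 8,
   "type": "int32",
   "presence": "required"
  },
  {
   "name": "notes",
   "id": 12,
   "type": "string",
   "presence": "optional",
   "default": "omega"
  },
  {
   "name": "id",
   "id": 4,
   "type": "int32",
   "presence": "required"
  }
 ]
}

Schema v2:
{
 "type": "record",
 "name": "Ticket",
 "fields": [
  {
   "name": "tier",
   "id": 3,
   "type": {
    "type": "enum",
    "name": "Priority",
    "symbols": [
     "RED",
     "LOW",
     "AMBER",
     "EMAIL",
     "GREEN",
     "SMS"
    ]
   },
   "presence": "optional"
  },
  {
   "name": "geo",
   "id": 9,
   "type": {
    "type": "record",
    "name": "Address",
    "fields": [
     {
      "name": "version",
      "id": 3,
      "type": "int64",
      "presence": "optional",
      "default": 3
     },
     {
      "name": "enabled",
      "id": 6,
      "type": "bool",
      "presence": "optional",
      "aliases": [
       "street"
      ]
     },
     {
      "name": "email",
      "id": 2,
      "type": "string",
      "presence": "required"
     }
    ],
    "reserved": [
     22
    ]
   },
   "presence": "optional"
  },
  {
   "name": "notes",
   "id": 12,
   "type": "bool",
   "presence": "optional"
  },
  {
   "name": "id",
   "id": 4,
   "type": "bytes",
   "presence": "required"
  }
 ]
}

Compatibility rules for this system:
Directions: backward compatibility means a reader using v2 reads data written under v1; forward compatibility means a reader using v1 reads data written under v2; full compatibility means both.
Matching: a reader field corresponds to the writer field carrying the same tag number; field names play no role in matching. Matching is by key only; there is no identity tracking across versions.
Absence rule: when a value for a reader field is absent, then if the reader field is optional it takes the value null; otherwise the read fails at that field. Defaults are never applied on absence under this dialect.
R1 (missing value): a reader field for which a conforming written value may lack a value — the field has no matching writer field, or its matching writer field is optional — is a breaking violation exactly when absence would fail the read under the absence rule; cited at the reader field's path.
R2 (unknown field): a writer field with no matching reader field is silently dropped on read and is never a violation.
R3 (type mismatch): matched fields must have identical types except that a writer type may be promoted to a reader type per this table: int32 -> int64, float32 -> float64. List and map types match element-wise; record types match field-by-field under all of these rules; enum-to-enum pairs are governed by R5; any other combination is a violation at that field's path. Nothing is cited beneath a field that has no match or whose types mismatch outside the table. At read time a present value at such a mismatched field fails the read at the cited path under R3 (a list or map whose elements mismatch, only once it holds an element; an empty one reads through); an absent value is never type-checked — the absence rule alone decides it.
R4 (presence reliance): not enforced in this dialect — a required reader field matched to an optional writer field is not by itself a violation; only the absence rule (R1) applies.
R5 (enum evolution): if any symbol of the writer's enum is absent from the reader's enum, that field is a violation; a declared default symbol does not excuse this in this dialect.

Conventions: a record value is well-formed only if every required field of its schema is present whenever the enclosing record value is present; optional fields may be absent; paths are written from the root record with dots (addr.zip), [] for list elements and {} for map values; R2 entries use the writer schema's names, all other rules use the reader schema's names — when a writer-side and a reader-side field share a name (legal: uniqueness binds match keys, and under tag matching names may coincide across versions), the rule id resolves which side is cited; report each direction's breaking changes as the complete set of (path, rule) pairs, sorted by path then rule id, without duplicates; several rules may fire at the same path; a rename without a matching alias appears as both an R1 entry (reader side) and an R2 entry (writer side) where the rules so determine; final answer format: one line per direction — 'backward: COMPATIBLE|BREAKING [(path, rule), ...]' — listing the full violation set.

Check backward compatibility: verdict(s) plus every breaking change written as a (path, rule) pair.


each type pair in Ticket: writer, then reader
backward pass over Ticket, reader schema v2, writer schema v1:
  tier: Priority -> Priority, writer optional; from tier
  geo: Address -> Address, writer optional; from geo
  notes: string -> bool, writer optional; from notes
  id: int32 -> bytes, writer required; from id
  writer field attrs has no reader counterpart
  writer field age has no reader counterpart
  geo.version: int64 -> int64, writer optional; from geo.version
  geo.enabled: bool -> bool, writer optional; from geo.enabled
  geo.email: string -> string, writer required; from geo.country
  rule R3 violated at id
  rule R3 violated at notes
  => 2 violation(s): backward is BREAKING for Ticket
the other Ticket changes do not affect what is asked:
  renamed field country to email in record Address -> triggers nothing under Ticket's printed rules — same verdict
  removed field age from record Ticket -> matters only for Ticket's forward compatibility — outside the asked direction
  enum Priority (field tier in record Ticket): symbol SMS added -> matters only for Ticket's forward compatibility — outside the asked direction
  removed field attrs from record Ticket -> triggers nothing under Ticket's printed rules — same verdict

backward: BREAKING [(id, R3), (notes, R3)]
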